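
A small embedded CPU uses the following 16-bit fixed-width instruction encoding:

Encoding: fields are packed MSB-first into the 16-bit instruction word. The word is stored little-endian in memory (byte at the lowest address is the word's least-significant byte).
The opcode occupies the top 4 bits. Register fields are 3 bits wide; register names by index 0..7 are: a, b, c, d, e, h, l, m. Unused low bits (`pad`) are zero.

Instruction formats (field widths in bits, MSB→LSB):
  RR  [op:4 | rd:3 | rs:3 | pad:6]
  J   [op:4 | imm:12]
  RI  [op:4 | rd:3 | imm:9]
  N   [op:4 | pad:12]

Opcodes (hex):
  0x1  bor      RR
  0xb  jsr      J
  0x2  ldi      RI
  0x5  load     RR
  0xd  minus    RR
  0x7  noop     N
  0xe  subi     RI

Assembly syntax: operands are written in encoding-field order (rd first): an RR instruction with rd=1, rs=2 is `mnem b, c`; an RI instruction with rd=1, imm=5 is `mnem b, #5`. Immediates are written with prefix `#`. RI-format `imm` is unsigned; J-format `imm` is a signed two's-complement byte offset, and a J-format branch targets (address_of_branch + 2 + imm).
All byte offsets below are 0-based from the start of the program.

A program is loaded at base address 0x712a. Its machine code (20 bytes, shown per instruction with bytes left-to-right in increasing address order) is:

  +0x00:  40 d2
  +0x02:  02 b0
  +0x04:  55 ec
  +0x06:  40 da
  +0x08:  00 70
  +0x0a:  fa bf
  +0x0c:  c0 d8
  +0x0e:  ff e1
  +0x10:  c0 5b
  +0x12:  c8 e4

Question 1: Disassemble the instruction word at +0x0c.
minus e, d

off 0x0c: read c0 d8 as little → 0xd8c0
  op=0xd8c0>>12=0xd ⇒ minus (RR)
  rd@[11:9]=0x4 ⇒ e
  rs@[8:6]=0x3 ⇒ d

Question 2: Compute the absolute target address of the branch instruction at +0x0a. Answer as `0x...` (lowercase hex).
@+0a  little-endian(fa bf) = 0xbffa
  top 4b → 0xb → jsr [J]
  [11:0] imm=4090 (s12→-6) = #-6
  target = base 0x712a + off 0x0a + 2 + imm -6 = 0x7130

0x7130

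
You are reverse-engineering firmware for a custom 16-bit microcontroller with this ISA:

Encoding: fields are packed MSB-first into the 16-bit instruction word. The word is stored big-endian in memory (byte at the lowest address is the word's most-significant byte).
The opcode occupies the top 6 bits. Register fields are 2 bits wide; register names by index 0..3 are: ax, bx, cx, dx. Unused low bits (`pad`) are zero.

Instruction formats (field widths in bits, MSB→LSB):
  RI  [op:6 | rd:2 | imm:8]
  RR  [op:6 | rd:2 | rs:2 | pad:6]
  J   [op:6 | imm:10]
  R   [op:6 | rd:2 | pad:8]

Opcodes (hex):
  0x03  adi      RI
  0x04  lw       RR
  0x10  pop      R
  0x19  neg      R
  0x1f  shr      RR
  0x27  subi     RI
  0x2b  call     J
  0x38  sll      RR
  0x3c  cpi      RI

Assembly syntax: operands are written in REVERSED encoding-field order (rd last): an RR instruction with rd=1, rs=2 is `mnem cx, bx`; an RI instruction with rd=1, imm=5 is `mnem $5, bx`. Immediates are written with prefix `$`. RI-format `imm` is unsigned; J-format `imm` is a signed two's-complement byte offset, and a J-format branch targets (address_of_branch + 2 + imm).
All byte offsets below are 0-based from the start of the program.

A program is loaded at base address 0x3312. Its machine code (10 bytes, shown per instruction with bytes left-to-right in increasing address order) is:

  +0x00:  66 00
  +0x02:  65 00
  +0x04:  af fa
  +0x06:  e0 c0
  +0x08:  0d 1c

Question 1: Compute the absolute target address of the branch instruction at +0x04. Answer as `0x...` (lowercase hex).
+0x04: af fa ⇒ word 0xaffa (big)
  opcode bits[15:10]=0x2b: call/J
  imm: (w>>0)&0x3ff=0x3fa (s10→-6) → $-6
  target = base 0x3312 + off 0x04 + 2 + imm -6 = 0x3312

0x3312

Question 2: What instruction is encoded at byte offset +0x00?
@+00  big-endian(66 00) = 0x6600
  opcode bits[15:10]=0x19: neg/R
  rd: (w>>8)&0x3=0x2 → cx

neg cx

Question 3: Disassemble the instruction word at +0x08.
off 0x08: read 0d 1c as big → 0x0d1c
  opcode bits[15:10]=0x3: adi/RI
  [9:8] rd=1 = bx
  [7:0] imm=28 = $28

adi $28, bx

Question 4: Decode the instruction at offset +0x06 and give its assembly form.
sll dx, ax

+0x06: e0 c0 ⇒ word 0xe0c0 (big)
  top 6b → 0x38 → sll [RR]
  rd@[9:8]=0x0 ⇒ ax
  rs@[7:6]=0x3 ⇒ dx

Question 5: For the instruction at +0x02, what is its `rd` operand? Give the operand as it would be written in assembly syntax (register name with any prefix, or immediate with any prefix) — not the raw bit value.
bx

@+02  big-endian(65 00) = 0x6500
  top 6b → 0x19 → neg [R]
  rd: (w>>8)&0x3=0x1 → bx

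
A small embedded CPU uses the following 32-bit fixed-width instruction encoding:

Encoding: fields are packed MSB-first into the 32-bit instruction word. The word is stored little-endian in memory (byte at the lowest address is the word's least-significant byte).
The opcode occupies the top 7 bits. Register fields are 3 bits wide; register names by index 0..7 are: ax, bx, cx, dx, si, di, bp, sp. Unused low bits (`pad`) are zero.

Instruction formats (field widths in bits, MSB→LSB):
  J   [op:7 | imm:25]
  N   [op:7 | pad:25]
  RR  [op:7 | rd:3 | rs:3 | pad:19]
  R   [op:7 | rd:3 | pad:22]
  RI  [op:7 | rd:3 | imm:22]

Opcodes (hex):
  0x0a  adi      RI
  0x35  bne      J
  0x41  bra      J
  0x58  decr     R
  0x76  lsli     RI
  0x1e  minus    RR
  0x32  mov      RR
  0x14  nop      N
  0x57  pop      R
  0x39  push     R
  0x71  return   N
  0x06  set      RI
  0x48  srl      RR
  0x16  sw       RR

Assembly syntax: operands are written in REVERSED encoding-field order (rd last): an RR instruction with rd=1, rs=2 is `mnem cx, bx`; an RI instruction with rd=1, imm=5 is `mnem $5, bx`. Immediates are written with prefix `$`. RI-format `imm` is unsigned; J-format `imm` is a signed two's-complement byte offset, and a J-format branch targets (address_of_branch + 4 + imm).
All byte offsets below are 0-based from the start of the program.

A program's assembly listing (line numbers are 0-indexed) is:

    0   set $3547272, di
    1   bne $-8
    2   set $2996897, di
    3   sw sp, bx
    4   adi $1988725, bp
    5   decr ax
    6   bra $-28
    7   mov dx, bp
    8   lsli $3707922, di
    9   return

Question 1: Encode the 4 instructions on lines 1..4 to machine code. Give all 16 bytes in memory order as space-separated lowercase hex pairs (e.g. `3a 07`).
line 1 (bne): pack op=0x35:7|imm=-8:25 = 0x6bfffff8; little→ f8 ff ff 6b
line 2 (set): pack op=0x6:7|rd=5:3|imm=2996897:22 = 0x0d6dbaa1; little→ a1 ba 6d 0d
line 3 (sw): pack op=0x16:7|rd=1:3|rs=7:3|pad=0:19 = 0x2c780000; little→ 00 00 78 2c
line 4 (adi): pack op=0xa:7|rd=6:3|imm=1988725:22 = 0x159e5875; little→ 75 58 9e 15

f8 ff ff 6b a1 ba 6d 0d 00 00 78 2c 75 58 9e 15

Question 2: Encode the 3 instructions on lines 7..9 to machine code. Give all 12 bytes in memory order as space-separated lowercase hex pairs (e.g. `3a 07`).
00 00 98 65 12 94 78 ed 00 00 00 e2

L7: mov op=0x32:7|rd=6:3|rs=3:3|pad=0:19 ⇒ 0x65980000 ⇒ little 00 00 98 65
L8: lsli op=0x76:7|rd=5:3|imm=3707922:22 ⇒ 0xed789412 ⇒ little 12 94 78 ed
L9: return op=0x71:7|pad=0:25 ⇒ 0xe2000000 ⇒ little 00 00 00 e2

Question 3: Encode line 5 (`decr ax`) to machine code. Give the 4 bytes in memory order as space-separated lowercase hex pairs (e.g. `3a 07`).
line 5 (decr): pack op=0x58:7|rd=0:3|pad=0:22 = 0xb0000000; little→ 00 00 00 b0

00 00 00 b0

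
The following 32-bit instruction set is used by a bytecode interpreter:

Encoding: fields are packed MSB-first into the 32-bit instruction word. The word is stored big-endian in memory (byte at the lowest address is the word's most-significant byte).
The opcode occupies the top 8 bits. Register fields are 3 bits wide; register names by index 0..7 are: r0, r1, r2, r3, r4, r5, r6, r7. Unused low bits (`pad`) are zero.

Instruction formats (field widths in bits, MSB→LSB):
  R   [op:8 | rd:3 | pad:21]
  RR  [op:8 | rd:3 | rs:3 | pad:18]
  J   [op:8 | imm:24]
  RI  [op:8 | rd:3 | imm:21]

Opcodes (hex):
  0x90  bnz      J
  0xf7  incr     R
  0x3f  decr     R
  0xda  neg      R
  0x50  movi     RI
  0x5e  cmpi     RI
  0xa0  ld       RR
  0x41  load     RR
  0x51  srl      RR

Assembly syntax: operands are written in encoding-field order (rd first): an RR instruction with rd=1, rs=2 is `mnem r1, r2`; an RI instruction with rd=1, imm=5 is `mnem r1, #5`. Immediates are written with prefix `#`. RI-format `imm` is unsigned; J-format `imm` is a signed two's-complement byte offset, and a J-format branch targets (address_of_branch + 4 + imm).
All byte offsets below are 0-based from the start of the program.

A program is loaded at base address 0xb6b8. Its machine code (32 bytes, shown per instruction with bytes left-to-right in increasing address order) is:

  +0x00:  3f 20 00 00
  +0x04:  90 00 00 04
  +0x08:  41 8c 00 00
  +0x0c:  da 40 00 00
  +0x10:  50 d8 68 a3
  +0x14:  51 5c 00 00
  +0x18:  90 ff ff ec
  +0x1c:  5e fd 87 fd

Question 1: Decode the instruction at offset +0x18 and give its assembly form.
bnz #-20

@+18  big-endian(90 ff ff ec) = 0x90ffffec
  top 8b → 0x90 → bnz [J]
  imm: (w>>0)&0xffffff=0xffffec (s24→-20) → #-20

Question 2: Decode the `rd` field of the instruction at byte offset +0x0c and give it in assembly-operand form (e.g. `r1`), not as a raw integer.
[0c] da 40 00 00 → 0xda400000
  op=0xda400000>>24=0xda ⇒ neg (R)
  rd@[23:21]=0x2 ⇒ r2

r2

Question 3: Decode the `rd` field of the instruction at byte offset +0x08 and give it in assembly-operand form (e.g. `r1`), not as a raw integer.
r4

off 0x08: read 41 8c 00 00 as big → 0x418c0000
  top 8b → 0x41 → load [RR]
  [23:21] rd=4 = r4
  [20:18] rs=3 = r3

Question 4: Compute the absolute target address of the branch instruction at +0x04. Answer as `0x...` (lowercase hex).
0xb6c4

[04] 90 00 00 04 → 0x90000004
  top 8b → 0x90 → bnz [J]
  [23:0] imm=4 = #4
  target = base 0xb6b8 + off 0x04 + 4 + imm 4 = 0xb6c4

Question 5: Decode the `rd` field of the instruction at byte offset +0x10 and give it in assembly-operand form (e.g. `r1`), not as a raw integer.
r6

+0x10: 50 d8 68 a3 ⇒ word 0x50d868a3 (big)
  op=0x50d868a3>>24=0x50 ⇒ movi (RI)
  rd@[23:21]=0x6 ⇒ r6
  imm@[20:0]=0x1868a3 ⇒ #1599651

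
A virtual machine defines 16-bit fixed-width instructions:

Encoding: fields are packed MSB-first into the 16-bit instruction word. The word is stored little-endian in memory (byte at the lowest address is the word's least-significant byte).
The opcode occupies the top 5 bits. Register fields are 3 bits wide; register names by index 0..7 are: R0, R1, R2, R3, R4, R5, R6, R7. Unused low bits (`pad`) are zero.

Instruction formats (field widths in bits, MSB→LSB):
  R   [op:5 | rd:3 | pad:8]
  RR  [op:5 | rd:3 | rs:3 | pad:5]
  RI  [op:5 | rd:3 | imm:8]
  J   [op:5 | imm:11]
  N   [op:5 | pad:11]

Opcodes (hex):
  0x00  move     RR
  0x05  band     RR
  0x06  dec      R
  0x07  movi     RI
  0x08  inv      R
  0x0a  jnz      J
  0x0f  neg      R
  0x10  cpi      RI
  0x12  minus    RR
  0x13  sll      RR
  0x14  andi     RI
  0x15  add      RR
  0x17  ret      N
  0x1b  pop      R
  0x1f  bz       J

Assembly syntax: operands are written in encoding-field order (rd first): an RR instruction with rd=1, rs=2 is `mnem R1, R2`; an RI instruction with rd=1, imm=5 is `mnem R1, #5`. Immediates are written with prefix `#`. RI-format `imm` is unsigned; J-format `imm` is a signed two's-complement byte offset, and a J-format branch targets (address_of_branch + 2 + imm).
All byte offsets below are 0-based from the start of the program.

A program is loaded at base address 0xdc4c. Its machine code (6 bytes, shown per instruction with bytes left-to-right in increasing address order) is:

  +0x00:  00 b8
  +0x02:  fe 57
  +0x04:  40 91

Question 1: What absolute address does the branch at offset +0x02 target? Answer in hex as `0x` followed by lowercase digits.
0xdc4e

@+02  little-endian(fe 57) = 0x57fe
  op=0x57fe>>11=0xa ⇒ jnz (J)
  [10:0] imm=2046 (s11→-2) = #-2
  target = base 0xdc4c + off 0x02 + 2 + imm -2 = 0xdc4e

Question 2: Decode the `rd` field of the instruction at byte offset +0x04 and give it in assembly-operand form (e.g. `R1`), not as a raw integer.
[04] 40 91 → 0x9140
  opcode bits[15:11]=0x12: minus/RR
  [10:8] rd=1 = R1
  [7:5] rs=2 = R2

R1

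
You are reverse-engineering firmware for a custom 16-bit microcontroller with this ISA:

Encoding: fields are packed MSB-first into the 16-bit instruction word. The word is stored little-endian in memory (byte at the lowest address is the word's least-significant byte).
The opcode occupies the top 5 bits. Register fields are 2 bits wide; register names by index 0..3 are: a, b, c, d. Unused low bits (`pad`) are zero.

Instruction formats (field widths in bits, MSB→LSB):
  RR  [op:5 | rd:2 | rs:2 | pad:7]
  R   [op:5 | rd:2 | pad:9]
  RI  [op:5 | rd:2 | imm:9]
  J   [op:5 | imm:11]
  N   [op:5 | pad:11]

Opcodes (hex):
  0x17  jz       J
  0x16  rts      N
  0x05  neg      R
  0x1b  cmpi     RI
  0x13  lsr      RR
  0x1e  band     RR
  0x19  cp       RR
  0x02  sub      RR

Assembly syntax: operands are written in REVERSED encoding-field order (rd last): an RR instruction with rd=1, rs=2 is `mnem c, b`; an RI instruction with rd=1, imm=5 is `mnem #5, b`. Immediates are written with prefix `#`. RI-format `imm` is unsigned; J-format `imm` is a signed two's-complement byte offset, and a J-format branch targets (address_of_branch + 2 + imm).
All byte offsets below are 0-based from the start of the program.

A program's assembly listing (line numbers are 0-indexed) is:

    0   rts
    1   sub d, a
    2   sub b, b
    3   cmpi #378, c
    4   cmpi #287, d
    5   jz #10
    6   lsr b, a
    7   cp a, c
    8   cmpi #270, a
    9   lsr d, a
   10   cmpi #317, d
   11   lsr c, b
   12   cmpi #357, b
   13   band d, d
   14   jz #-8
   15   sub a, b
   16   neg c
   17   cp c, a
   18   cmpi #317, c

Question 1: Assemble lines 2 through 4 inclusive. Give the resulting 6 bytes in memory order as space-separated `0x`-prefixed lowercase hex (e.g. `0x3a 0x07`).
L2: sub op=0x2:5|rd=1:2|rs=1:2|pad=0:7 ⇒ 0x1280 ⇒ little 80 12
L3: cmpi op=0x1b:5|rd=2:2|imm=378:9 ⇒ 0xdd7a ⇒ little 7a dd
L4: cmpi op=0x1b:5|rd=3:2|imm=287:9 ⇒ 0xdf1f ⇒ little 1f df

0x80 0x12 0x7a 0xdd 0x1f 0xdf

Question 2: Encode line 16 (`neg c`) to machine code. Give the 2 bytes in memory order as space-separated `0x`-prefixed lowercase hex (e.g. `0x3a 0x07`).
16. neg fields op=0x5:5|rd=2:2|pad=0:9 → word 2c00h → 00 2c

0x00 0x2c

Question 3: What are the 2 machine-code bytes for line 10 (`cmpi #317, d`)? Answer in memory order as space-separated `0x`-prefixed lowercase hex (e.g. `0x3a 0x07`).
10. cmpi fields op=0x1b:5|rd=3:2|imm=317:9 → word df3dh → 3d df

0x3d 0xdf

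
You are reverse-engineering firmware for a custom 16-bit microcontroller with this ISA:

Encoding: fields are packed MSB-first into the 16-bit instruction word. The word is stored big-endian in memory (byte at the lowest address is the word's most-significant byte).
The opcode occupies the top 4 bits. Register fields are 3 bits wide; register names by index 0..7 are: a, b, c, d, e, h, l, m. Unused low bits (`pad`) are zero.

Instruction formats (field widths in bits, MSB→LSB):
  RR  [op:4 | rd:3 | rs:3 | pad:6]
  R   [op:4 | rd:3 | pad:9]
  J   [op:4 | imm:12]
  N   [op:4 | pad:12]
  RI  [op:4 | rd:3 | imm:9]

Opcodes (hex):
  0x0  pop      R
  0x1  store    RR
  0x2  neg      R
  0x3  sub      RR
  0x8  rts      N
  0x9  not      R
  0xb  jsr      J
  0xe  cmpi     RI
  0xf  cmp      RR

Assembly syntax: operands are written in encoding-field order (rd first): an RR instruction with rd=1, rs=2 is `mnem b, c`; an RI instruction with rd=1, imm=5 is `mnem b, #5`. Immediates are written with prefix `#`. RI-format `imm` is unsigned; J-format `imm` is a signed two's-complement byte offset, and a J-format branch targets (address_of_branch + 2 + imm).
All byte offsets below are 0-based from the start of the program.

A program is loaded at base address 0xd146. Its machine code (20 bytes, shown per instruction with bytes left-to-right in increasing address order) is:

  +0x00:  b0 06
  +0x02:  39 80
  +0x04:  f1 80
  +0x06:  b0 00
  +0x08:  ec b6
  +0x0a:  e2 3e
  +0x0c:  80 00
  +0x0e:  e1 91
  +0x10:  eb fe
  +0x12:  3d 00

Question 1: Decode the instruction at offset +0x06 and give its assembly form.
[06] b0 00 → 0xb000
  op=0xb000>>12=0xb ⇒ jsr (J)
  imm: (w>>0)&0xfff=0x0 → #0

jsr #0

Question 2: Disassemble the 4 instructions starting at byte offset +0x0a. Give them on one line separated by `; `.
@+0a  big-endian(e2 3e) = 0xe23e
  op=0xe23e>>12=0xe ⇒ cmpi (RI)
  rd: (w>>9)&0x7=0x1 → b
  imm: (w>>0)&0x1ff=0x3e → #62
@+0c  big-endian(80 00) = 0x8000
  op=0x8000>>12=0x8 ⇒ rts (N)
@+0e  big-endian(e1 91) = 0xe191
  op=0xe191>>12=0xe ⇒ cmpi (RI)
  rd: (w>>9)&0x7=0x0 → a
  imm: (w>>0)&0x1ff=0x191 → #401
@+10  big-endian(eb fe) = 0xebfe
  op=0xebfe>>12=0xe ⇒ cmpi (RI)
  rd: (w>>9)&0x7=0x5 → h
  imm: (w>>0)&0x1ff=0x1fe → #510

cmpi b, #62; rts; cmpi a, #401; cmpi h, #510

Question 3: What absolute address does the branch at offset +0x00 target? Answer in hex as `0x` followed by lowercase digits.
[00] b0 06 → 0xb006
  opcode bits[15:12]=0xb: jsr/J
  [11:0] imm=6 = #6
  target = base 0xd146 + off 0x00 + 2 + imm 6 = 0xd14e

0xd14e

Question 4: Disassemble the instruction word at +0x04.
@+04  big-endian(f1 80) = 0xf180
  opcode bits[15:12]=0xf: cmp/RR
  [11:9] rd=0 = a
  [8:6] rs=6 = l

cmp a, l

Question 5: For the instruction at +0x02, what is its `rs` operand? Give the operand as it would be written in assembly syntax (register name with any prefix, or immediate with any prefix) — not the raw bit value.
l

off 0x02: read 39 80 as big → 0x3980
  top 4b → 0x3 → sub [RR]
  rd@[11:9]=0x4 ⇒ e
  rs@[8:6]=0x6 ⇒ l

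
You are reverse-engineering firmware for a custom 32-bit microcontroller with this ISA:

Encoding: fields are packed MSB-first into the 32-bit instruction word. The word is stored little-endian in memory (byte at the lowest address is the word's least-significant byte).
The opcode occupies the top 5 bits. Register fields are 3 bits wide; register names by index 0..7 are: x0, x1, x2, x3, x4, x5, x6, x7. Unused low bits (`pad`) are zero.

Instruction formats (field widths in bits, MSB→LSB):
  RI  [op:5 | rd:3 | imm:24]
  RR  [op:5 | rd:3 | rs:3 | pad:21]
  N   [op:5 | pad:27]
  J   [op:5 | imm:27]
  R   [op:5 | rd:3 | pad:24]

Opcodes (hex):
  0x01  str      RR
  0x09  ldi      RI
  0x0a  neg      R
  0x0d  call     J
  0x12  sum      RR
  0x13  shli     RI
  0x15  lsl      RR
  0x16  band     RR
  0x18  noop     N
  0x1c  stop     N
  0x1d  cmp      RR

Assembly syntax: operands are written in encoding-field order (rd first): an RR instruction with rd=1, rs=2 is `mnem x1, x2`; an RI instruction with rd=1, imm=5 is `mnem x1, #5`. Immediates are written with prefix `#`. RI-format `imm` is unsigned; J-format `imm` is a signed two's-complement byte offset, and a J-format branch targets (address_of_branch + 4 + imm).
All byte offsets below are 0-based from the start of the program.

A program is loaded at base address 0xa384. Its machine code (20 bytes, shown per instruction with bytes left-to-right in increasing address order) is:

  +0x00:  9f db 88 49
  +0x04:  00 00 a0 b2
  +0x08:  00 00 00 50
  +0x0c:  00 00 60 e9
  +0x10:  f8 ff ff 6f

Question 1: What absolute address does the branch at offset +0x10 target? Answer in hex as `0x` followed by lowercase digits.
@+10  little-endian(f8 ff ff 6f) = 0x6ffffff8
  top 5b → 0xd → call [J]
  [26:0] imm=134217720 (s27→-8) = #-8
  target = base 0xa384 + off 0x10 + 4 + imm -8 = 0xa390

0xa390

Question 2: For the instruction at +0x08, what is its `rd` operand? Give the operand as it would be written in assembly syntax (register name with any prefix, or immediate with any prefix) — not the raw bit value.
x0

+0x08: 00 00 00 50 ⇒ word 0x50000000 (little)
  top 5b → 0xa → neg [R]
  [26:24] rd=0 = x0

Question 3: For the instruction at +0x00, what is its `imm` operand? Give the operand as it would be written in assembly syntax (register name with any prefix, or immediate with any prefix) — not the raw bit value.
[00] 9f db 88 49 → 0x4988db9f
  opcode bits[31:27]=0x9: ldi/RI
  rd@[26:24]=0x1 ⇒ x1
  imm@[23:0]=0x88db9f ⇒ #8969119

#8969119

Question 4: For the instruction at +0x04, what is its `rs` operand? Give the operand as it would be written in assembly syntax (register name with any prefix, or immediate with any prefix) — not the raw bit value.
off 0x04: read 00 00 a0 b2 as little → 0xb2a00000
  op=0xb2a00000>>27=0x16 ⇒ band (RR)
  [26:24] rd=2 = x2
  [23:21] rs=5 = x5

x5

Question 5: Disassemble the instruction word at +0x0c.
cmp x1, x3

+0x0c: 00 00 60 e9 ⇒ word 0xe9600000 (little)
  op=0xe9600000>>27=0x1d ⇒ cmp (RR)
  rd@[26:24]=0x1 ⇒ x1
  rs@[23:21]=0x3 ⇒ x3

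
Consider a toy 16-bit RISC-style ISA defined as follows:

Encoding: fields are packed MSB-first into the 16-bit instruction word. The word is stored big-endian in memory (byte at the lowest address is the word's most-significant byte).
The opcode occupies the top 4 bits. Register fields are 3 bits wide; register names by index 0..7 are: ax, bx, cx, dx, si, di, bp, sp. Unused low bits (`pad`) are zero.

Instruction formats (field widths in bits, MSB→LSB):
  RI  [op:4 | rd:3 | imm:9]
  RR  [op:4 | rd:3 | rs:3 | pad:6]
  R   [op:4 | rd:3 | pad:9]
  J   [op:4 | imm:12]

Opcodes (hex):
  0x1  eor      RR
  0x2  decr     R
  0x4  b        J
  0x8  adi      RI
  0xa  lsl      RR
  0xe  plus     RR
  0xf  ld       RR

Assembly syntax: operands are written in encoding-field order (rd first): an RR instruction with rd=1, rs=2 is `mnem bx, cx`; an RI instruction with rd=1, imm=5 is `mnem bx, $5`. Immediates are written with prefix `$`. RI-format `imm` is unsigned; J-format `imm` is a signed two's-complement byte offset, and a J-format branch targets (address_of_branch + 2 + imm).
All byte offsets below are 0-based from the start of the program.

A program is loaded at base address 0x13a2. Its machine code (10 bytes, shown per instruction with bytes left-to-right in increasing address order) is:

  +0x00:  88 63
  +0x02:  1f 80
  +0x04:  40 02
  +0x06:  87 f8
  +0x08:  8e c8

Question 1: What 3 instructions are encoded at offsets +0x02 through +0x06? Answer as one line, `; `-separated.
+0x02: 1f 80 ⇒ word 0x1f80 (big)
  top 4b → 0x1 → eor [RR]
  rd@[11:9]=0x7 ⇒ sp
  rs@[8:6]=0x6 ⇒ bp
+0x04: 40 02 ⇒ word 0x4002 (big)
  top 4b → 0x4 → b [J]
  imm@[11:0]=0x2 ⇒ $2
+0x06: 87 f8 ⇒ word 0x87f8 (big)
  top 4b → 0x8 → adi [RI]
  rd@[11:9]=0x3 ⇒ dx
  imm@[8:0]=0x1f8 ⇒ $504

eor sp, bp; b $2; adi dx, $504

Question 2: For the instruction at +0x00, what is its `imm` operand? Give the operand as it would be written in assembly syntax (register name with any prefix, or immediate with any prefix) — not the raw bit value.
$99

@+00  big-endian(88 63) = 0x8863
  opcode bits[15:12]=0x8: adi/RI
  [11:9] rd=4 = si
  [8:0] imm=99 = $99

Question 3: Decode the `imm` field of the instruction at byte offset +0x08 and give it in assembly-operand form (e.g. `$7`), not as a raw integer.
$200

[08] 8e c8 → 0x8ec8
  opcode bits[15:12]=0x8: adi/RI
  [11:9] rd=7 = sp
  [8:0] imm=200 = $200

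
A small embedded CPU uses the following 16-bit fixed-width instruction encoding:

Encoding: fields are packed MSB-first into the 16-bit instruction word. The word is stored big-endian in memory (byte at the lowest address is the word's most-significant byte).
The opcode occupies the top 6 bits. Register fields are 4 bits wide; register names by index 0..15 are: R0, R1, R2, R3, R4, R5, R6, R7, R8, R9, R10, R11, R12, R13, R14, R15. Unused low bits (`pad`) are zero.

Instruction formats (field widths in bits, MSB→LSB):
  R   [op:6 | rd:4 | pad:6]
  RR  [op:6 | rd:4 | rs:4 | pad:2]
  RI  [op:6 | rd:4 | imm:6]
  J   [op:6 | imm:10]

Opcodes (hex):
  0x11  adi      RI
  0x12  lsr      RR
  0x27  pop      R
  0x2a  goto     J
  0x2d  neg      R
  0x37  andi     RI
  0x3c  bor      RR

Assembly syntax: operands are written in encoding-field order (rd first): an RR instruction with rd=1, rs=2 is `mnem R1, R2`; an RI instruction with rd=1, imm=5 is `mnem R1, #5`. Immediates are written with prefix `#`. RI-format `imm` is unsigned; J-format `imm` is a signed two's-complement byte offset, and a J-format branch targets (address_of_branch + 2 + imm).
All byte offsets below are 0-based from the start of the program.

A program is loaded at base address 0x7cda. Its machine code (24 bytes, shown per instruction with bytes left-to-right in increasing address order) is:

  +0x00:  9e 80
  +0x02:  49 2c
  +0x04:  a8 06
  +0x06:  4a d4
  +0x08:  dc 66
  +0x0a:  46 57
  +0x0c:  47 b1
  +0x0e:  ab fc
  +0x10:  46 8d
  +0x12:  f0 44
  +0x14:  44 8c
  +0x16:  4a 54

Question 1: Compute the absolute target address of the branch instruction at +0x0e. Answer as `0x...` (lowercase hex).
[0e] ab fc → 0xabfc
  top 6b → 0x2a → goto [J]
  imm: (w>>0)&0x3ff=0x3fc (s10→-4) → #-4
  target = base 0x7cda + off 0x0e + 2 + imm -4 = 0x7ce6

0x7ce6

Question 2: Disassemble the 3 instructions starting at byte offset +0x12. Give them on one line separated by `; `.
[12] f0 44 → 0xf044
  op=0xf044>>10=0x3c ⇒ bor (RR)
  rd: (w>>6)&0xf=0x1 → R1
  rs: (w>>2)&0xf=0x1 → R1
[14] 44 8c → 0x448c
  op=0x448c>>10=0x11 ⇒ adi (RI)
  rd: (w>>6)&0xf=0x2 → R2
  imm: (w>>0)&0x3f=0xc → #12
[16] 4a 54 → 0x4a54
  op=0x4a54>>10=0x12 ⇒ lsr (RR)
  rd: (w>>6)&0xf=0x9 → R9
  rs: (w>>2)&0xf=0x5 → R5

bor R1, R1; adi R2, #12; lsr R9, R5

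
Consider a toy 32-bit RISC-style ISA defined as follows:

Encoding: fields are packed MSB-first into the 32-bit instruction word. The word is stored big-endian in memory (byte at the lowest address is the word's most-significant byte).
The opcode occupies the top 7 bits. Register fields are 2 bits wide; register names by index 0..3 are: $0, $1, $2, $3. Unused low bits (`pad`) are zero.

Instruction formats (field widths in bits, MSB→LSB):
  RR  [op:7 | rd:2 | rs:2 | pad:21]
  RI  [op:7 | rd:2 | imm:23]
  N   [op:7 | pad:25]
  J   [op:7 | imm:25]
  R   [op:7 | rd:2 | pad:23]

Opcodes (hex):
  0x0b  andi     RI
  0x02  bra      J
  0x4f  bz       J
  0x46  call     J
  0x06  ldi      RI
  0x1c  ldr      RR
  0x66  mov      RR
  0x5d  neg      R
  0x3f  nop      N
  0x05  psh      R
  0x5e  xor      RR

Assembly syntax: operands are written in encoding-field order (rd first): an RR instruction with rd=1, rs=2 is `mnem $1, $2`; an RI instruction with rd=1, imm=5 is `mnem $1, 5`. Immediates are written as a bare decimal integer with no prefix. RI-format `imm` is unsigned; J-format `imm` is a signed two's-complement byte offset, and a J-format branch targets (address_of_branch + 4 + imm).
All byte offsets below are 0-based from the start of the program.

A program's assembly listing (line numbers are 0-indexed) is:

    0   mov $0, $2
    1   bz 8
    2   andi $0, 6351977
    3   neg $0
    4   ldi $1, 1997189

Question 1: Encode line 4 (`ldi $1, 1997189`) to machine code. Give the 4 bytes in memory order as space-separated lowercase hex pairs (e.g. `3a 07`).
0c 9e 79 85

4. ldi fields op=0x6:7|rd=1:2|imm=1997189:23 → word 0c9e7985h → 0c 9e 79 85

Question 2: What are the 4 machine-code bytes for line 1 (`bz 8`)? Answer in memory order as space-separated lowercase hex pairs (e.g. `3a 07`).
L1: bz op=0x4f:7|imm=8:25 ⇒ 0x9e000008 ⇒ big 9e 00 00 08

9e 00 00 08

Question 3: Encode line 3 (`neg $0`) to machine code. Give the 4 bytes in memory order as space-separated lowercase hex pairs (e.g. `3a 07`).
ba 00 00 00

L3: neg op=0x5d:7|rd=0:2|pad=0:23 ⇒ 0xba000000 ⇒ big ba 00 00 00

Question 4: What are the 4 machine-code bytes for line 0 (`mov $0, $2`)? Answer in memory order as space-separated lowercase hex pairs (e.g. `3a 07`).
cc 40 00 00

line 0 (mov): pack op=0x66:7|rd=0:2|rs=2:2|pad=0:21 = 0xcc400000; big→ cc 40 00 00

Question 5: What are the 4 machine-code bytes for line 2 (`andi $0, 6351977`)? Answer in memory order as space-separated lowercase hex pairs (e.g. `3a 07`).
L2: andi op=0xb:7|rd=0:2|imm=6351977:23 ⇒ 0x1660ec69 ⇒ big 16 60 ec 69

16 60 ec 69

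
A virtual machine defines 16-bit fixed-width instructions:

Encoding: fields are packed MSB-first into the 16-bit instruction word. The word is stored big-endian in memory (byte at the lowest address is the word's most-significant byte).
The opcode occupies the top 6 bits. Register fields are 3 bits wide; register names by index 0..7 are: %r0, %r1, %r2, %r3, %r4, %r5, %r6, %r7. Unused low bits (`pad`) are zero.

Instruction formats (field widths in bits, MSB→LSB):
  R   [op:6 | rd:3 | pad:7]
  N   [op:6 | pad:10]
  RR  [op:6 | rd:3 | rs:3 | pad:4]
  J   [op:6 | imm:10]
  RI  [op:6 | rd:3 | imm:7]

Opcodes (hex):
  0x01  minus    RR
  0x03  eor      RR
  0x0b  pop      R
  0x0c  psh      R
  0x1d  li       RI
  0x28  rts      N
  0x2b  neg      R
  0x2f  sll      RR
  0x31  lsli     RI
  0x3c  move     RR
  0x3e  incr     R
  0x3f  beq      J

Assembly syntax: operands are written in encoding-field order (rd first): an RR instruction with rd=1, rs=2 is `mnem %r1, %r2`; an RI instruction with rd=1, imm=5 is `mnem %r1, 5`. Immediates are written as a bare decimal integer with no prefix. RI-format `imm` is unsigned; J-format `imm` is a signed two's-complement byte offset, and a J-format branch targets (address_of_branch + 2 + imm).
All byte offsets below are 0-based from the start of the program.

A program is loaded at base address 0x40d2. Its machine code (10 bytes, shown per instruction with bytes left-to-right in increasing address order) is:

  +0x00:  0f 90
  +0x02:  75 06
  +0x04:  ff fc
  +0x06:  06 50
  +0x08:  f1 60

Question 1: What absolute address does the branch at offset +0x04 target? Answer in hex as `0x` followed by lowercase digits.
[04] ff fc → 0xfffc
  opcode bits[15:10]=0x3f: beq/J
  imm: (w>>0)&0x3ff=0x3fc (s10→-4) → -4
  target = base 0x40d2 + off 0x04 + 2 + imm -4 = 0x40d4

0x40d4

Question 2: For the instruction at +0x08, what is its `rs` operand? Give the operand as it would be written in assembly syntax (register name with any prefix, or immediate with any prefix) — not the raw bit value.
%r6

+0x08: f1 60 ⇒ word 0xf160 (big)
  op=0xf160>>10=0x3c ⇒ move (RR)
  [9:7] rd=2 = %r2
  [6:4] rs=6 = %r6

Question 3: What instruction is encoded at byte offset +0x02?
+0x02: 75 06 ⇒ word 0x7506 (big)
  opcode bits[15:10]=0x1d: li/RI
  rd: (w>>7)&0x7=0x2 → %r2
  imm: (w>>0)&0x7f=0x6 → 6

li %r2, 6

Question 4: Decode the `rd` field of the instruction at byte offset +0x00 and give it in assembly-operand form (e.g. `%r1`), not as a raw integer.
%r7

@+00  big-endian(0f 90) = 0x0f90
  opcode bits[15:10]=0x3: eor/RR
  rd: (w>>7)&0x7=0x7 → %r7
  rs: (w>>4)&0x7=0x1 → %r1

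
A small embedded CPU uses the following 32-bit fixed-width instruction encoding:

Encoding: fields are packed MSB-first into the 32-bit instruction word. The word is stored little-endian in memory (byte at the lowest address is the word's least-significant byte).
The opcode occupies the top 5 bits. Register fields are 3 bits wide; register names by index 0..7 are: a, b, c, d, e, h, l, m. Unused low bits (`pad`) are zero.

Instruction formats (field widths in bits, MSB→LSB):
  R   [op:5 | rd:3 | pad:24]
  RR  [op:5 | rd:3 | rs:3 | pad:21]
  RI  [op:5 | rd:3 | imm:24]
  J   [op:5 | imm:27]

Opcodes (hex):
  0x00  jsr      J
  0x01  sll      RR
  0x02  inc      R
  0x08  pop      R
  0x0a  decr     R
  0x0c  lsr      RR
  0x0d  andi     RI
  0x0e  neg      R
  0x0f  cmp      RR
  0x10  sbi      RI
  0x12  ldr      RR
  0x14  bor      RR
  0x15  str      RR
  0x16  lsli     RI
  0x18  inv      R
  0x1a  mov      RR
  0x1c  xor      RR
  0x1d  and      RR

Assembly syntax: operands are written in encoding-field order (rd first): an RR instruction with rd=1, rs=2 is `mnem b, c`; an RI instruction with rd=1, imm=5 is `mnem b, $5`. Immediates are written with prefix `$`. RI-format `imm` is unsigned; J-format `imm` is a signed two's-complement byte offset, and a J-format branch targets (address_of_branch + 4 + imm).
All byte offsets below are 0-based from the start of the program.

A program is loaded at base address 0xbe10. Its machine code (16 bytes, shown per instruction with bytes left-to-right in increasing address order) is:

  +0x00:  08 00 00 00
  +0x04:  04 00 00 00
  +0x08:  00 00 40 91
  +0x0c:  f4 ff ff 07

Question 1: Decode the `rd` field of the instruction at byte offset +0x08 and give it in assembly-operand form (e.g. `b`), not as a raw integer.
b

[08] 00 00 40 91 → 0x91400000
  top 5b → 0x12 → ldr [RR]
  [26:24] rd=1 = b
  [23:21] rs=2 = c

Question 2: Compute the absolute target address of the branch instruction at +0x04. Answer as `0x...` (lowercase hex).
0xbe1c

off 0x04: read 04 00 00 00 as little → 0x00000004
  op=0x00000004>>27=0x0 ⇒ jsr (J)
  [26:0] imm=4 = $4
  target = base 0xbe10 + off 0x04 + 4 + imm 4 = 0xbe1c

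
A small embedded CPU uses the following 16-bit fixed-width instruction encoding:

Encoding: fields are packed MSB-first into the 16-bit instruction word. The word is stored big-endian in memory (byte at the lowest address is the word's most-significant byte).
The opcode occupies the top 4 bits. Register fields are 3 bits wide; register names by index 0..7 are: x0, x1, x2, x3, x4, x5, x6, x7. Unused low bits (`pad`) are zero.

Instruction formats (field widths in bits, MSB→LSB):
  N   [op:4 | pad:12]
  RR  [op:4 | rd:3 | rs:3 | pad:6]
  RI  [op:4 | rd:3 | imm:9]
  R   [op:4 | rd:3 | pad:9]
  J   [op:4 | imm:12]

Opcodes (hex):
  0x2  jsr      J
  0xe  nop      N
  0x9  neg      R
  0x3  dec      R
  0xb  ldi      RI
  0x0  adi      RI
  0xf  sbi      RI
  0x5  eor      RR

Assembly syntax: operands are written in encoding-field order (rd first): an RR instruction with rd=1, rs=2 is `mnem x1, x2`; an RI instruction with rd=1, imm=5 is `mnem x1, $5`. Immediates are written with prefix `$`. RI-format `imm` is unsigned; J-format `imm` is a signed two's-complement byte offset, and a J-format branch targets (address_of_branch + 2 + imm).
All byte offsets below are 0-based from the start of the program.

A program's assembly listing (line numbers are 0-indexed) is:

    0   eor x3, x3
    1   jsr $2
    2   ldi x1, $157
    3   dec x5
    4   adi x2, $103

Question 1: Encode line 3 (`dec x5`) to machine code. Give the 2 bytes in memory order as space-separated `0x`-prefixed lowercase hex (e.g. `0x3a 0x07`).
0x3a 0x00

3. dec fields op=0x3:4|rd=5:3|pad=0:9 → word 3a00h → 3a 00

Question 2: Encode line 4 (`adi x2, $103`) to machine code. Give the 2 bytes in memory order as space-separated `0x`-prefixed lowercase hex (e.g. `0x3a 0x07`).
line 4 (adi): pack op=0x0:4|rd=2:3|imm=103:9 = 0x0467; big→ 04 67

0x04 0x67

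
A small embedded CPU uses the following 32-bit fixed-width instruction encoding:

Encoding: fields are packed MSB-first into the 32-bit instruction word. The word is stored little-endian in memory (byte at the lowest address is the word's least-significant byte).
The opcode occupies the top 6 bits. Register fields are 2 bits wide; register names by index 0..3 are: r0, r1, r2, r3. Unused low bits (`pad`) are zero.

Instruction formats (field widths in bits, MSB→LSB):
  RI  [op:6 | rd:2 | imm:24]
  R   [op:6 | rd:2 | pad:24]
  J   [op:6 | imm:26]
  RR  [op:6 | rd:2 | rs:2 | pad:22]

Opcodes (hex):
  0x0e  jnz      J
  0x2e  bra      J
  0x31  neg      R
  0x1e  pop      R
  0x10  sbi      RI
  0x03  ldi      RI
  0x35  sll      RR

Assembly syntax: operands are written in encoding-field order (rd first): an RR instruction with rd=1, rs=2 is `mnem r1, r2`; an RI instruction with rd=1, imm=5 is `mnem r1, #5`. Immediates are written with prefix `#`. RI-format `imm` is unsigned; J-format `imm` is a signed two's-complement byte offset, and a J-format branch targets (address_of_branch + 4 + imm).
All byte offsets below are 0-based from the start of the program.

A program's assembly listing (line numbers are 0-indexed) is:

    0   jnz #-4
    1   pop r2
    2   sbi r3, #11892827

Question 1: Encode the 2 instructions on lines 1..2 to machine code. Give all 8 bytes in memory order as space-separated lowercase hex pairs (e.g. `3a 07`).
line 1 (pop): pack op=0x1e:6|rd=2:2|pad=0:24 = 0x7a000000; little→ 00 00 00 7a
line 2 (sbi): pack op=0x10:6|rd=3:2|imm=11892827:24 = 0x43b5785b; little→ 5b 78 b5 43

00 00 00 7a 5b 78 b5 43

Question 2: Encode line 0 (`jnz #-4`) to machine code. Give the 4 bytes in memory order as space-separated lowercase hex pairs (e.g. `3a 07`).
line 0 (jnz): pack op=0xe:6|imm=-4:26 = 0x3bfffffc; little→ fc ff ff 3b

fc ff ff 3b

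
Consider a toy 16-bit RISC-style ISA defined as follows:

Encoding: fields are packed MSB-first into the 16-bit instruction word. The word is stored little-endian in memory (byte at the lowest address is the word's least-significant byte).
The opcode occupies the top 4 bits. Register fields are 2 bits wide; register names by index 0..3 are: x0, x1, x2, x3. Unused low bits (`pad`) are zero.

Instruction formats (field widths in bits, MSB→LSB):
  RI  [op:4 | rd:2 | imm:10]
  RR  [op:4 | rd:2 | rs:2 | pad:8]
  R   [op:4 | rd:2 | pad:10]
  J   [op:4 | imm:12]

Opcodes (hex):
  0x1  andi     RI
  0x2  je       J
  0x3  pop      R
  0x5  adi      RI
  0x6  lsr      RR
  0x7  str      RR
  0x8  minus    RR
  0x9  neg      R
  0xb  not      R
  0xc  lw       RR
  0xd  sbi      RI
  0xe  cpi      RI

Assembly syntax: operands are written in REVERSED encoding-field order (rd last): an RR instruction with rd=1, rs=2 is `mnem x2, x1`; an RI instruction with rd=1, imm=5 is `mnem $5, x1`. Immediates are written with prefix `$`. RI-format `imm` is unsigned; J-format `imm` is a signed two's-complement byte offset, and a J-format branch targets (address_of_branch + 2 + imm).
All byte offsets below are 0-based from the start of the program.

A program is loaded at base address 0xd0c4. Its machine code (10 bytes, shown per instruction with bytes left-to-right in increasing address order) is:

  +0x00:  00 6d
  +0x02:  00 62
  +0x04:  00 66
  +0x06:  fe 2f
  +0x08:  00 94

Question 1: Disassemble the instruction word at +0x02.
lsr x2, x0

[02] 00 62 → 0x6200
  op=0x6200>>12=0x6 ⇒ lsr (RR)
  rd: (w>>10)&0x3=0x0 → x0
  rs: (w>>8)&0x3=0x2 → x2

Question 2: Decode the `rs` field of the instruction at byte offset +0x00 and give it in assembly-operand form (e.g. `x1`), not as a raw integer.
@+00  little-endian(00 6d) = 0x6d00
  opcode bits[15:12]=0x6: lsr/RR
  [11:10] rd=3 = x3
  [9:8] rs=1 = x1

x1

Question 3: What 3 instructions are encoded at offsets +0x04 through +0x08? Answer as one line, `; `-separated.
lsr x2, x1; je $-2; neg x1

+0x04: 00 66 ⇒ word 0x6600 (little)
  opcode bits[15:12]=0x6: lsr/RR
  [11:10] rd=1 = x1
  [9:8] rs=2 = x2
+0x06: fe 2f ⇒ word 0x2ffe (little)
  opcode bits[15:12]=0x2: je/J
  [11:0] imm=4094 (s12→-2) = $-2
+0x08: 00 94 ⇒ word 0x9400 (little)
  opcode bits[15:12]=0x9: neg/R
  [11:10] rd=1 = x1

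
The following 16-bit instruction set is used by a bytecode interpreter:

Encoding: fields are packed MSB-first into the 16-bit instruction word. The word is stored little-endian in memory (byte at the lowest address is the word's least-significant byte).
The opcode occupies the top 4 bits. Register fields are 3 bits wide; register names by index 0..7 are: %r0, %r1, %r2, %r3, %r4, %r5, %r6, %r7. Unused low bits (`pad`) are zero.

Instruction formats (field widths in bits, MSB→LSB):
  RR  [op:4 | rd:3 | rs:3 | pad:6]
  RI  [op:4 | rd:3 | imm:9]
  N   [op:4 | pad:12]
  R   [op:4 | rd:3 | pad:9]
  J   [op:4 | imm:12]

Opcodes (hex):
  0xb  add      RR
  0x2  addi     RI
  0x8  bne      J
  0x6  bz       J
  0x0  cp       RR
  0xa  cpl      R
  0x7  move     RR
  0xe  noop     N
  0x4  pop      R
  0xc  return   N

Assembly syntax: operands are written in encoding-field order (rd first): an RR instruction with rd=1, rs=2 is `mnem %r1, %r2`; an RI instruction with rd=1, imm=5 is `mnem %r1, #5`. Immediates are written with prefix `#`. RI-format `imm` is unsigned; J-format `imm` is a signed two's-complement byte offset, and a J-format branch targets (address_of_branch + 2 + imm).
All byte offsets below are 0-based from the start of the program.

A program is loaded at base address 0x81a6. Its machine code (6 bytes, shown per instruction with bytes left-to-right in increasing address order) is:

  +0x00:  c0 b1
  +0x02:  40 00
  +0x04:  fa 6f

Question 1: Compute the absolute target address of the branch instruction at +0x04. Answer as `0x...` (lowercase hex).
0x81a6

@+04  little-endian(fa 6f) = 0x6ffa
  top 4b → 0x6 → bz [J]
  imm@[11:0]=0xffa (s12→-6) ⇒ #-6
  target = base 0x81a6 + off 0x04 + 2 + imm -6 = 0x81a6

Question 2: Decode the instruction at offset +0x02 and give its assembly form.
[02] 40 00 → 0x0040
  op=0x0040>>12=0x0 ⇒ cp (RR)
  rd: (w>>9)&0x7=0x0 → %r0
  rs: (w>>6)&0x7=0x1 → %r1

cp %r0, %r1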